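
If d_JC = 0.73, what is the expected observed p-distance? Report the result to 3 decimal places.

0.467

p = (3/4)(1 − e^(−4d/3)) = 0.75 × (1 − e^(-0.973333)) = 0.75 × (1 − 0.377822) = 0.466634.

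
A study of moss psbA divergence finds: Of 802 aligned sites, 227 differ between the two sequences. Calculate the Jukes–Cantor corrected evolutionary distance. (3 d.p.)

p = 227/802 ≈ 0.283042.
d = −(3/4) ln(1 − 4p/3) = −0.75 ln(1 − 0.377389) = −0.75 ln(0.622611)
  = −0.75 × (-0.473833) = 0.355375 substitutions/site.

0.355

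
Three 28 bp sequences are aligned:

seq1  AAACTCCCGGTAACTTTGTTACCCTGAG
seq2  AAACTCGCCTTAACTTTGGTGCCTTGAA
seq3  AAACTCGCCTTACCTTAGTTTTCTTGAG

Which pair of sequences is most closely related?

seq2 and seq3

seq1–seq2: 7/28 differ, p = 0.250, d = 0.304.
seq1–seq3: 8/28 differ, p = 0.286, d = 0.360.
seq2–seq3: 6/28 differ, p = 0.214, d = 0.252.
The smallest distance is between seq2 and seq3.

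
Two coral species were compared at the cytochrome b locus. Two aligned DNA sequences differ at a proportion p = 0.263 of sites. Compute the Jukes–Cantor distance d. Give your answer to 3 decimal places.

0.324

d = −(3/4) ln(1 − 4p/3) = −0.75 ln(1 − 0.350667) = −0.75 ln(0.649333)
  = −0.75 × (-0.431810) = 0.323858 substitutions/site.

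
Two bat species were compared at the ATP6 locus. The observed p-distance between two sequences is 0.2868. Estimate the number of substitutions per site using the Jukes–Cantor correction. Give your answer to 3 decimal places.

0.361

d = −(3/4) ln(1 − 4p/3) = −0.75 ln(1 − 0.3824) = −0.75 ln(0.6176)
  = −0.75 × (-0.481914) = 0.361436 substitutions/site.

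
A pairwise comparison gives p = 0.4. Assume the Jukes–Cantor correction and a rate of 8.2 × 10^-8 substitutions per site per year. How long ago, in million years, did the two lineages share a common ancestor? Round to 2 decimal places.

3.49

d = −(3/4) ln(1 − 4p/3) = −0.75 ln(1 − 0.533333) = −0.75 ln(0.466667)
  = −0.75 × (-0.762139) = 0.571604 substitutions/site.
Under a molecular clock d = 2μt, so t = d/(2μ) = 0.571604 / (2 × 8.2 × 10^-8) = 3.49 million years.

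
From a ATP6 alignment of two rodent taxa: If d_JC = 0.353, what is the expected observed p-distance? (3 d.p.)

0.282

p = (3/4)(1 − e^(−4d/3)) = 0.75 × (1 − e^(-0.470667)) = 0.75 × (1 − 0.624586) = 0.281561.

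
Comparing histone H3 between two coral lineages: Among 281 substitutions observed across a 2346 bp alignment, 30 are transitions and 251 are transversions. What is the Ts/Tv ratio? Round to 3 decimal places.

0.120

R = 30/251 = 0.119521… ≈ 0.120 (to 3 d.p.).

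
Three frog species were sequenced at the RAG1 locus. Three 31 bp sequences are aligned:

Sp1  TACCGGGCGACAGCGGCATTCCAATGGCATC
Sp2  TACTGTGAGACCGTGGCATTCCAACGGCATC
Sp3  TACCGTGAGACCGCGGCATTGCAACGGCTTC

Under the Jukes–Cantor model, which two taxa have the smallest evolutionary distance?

Sp1–Sp2: 6/31 differ, p = 0.194, d = 0.224.
Sp1–Sp3: 6/31 differ, p = 0.194, d = 0.224.
Sp2–Sp3: 4/31 differ, p = 0.129, d = 0.142.
The smallest distance is between Sp2 and Sp3.

Sp2 and Sp3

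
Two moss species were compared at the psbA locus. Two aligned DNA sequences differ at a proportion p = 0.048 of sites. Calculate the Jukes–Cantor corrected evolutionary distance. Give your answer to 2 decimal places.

0.05

d = −(3/4) ln(1 − 4p/3) = −0.75 ln(1 − 0.064) = −0.75 ln(0.936)
  = −0.75 × (-0.066140) = 0.049605 substitutions/site.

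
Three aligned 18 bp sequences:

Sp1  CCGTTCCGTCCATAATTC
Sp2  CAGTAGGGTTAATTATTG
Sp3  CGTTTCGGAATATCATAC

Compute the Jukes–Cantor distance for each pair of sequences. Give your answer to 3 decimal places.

Sp1–Sp2: 8/18 sites differ → p ≈ 0.444444, d = −0.75 ln(1 − 0.592592) = 0.673455 ≈ 0.673.
Sp1–Sp3: 8/18 sites differ → p ≈ 0.444444, d = −0.75 ln(1 − 0.592592) = 0.673455 ≈ 0.673.
Sp2–Sp3: 10/18 sites differ → p ≈ 0.555556, d = −0.75 ln(1 − 0.740741) = 1.012446 ≈ 1.012.

d(Sp1,Sp2) = 0.673, d(Sp1,Sp3) = 0.673, d(Sp2,Sp3) = 1.012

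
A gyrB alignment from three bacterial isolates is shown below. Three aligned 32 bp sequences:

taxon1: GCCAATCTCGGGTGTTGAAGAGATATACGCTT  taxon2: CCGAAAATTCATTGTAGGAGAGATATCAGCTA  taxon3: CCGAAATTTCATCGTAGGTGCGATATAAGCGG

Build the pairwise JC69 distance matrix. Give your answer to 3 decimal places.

taxon1–taxon2: 13/32 sites differ → p = 0.40625, d = −0.75 ln(1 − 0.541667) = 0.585119 ≈ 0.585.
taxon1–taxon3: 16/32 sites differ → p = 0.5, d = −0.75 ln(1 − 0.666667) = 0.823960 ≈ 0.824.
taxon2–taxon3: 7/32 sites differ → p = 0.21875, d = −0.75 ln(1 − 0.291667) = 0.258631 ≈ 0.259.

d(taxon1,taxon2) = 0.585, d(taxon1,taxon3) = 0.824, d(taxon2,taxon3) = 0.259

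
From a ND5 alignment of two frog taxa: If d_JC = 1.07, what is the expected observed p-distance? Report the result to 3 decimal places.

0.570

p = (3/4)(1 − e^(−4d/3)) = 0.75 × (1 − e^(-1.426667)) = 0.75 × (1 − 0.240108) = 0.569919.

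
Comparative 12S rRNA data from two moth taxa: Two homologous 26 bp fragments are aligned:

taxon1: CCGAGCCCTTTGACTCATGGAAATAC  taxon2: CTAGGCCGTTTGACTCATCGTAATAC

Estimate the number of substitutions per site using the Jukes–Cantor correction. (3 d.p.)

0.276

The sequences differ at 6 of 26 sites (2, 3, 4, 8, 19, 21), so p = 6/26 ≈ 0.230769.
d = −(3/4) ln(1 − 4p/3) = −0.75 ln(1 − 0.307692) = −0.75 ln(0.692308)
  = −0.75 × (-0.367724) = 0.275793 substitutions/site.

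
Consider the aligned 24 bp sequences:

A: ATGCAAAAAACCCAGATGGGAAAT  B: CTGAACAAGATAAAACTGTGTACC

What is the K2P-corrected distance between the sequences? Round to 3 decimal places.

0.963

Of 24 sites, 4 differences are transitions and 9 are transversions, so P = 4/24 ≈ 0.166667 and Q = 9/24 = 0.375.
Under the Kimura two-parameter model, d = −½ ln(1 − 2P − Q) − ¼ ln(1 − 2Q).
1 − 2P − Q = 0.291666, giving −½ ln(0.291666) = 0.616073.
1 − 2Q = 0.25, giving −¼ ln(0.25) = 0.346574.
d = 0.616073 + 0.346574 = 0.962647.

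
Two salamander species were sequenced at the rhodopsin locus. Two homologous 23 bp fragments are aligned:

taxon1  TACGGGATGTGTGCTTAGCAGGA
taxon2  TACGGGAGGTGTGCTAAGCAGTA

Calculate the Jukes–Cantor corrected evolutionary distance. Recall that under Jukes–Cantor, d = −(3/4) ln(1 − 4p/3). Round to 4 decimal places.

0.1433

The sequences differ at 3 of 23 sites (8, 16, 22), so p = 3/23 ≈ 0.130435.
d = −(3/4) ln(1 − 4p/3) = −0.75 ln(1 − 0.173913) = −0.75 ln(0.826087)
  = −0.75 × (-0.191055) = 0.143291 substitutions/site.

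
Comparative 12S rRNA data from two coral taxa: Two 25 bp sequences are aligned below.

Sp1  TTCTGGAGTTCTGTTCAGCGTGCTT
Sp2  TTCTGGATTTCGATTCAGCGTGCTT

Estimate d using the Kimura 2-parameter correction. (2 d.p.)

0.13

Of 25 sites, 1 differences are transitions and 2 are transversions, so P = 1/25 = 0.04 and Q = 2/25 = 0.08.
Under the Kimura two-parameter model, d = −½ ln(1 − 2P − Q) − ¼ ln(1 − 2Q).
1 − 2P − Q = 0.84, giving −½ ln(0.84) = 0.087177.
1 − 2Q = 0.84, giving −¼ ln(0.84) = 0.043588.
d = 0.087177 + 0.043588 = 0.130765.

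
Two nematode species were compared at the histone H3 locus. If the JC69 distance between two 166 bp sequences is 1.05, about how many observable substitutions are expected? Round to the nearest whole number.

94

Invert JC69: p = (3/4)(1 − e^(−4d/3)) = 0.75 × (1 − e^(-1.4)) = 0.75 × (1 − 0.246597) = 0.565052.
Expected differing sites = pL ≈ 0.565052 × 166 = 93.798632 ≈ 94.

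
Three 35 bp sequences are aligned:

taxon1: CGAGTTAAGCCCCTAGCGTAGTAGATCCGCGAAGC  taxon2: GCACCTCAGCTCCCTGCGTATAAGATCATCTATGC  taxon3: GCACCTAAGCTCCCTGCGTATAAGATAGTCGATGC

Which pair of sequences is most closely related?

taxon2 and taxon3

taxon1–taxon2: 14/35 differ, p = 0.400, d = 0.572.
taxon1–taxon3: 13/35 differ, p = 0.371, d = 0.513.
taxon2–taxon3: 4/35 differ, p = 0.114, d = 0.124.
The smallest distance is between taxon2 and taxon3.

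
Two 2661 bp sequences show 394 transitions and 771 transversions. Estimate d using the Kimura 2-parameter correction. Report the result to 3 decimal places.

P = 394/2661 ≈ 0.148065 and Q = 771/2661 ≈ 0.289741.
Under the Kimura two-parameter model, d = −½ ln(1 − 2P − Q) − ¼ ln(1 − 2Q).
1 − 2P − Q = 0.414129, giving −½ ln(0.414129) = 0.440789.
1 − 2Q = 0.420518, giving −¼ ln(0.420518) = 0.216567.
d = 0.440789 + 0.216567 = 0.657356.

0.657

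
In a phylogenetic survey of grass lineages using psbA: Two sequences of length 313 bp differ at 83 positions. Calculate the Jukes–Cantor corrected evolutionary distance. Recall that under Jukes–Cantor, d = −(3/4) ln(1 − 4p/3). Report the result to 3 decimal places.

0.327

p = 83/313 ≈ 0.265176.
d = −(3/4) ln(1 − 4p/3) = −0.75 ln(1 − 0.353568) = −0.75 ln(0.646432)
  = −0.75 × (-0.436287) = 0.327215 substitutions/site.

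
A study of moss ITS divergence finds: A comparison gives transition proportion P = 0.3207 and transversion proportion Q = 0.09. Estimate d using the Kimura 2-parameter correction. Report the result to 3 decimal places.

0.707

Under the Kimura two-parameter model, d = −½ ln(1 − 2P − Q) − ¼ ln(1 − 2Q).
1 − 2P − Q = 0.2686, giving −½ ln(0.2686) = 0.657266.
1 − 2Q = 0.82, giving −¼ ln(0.82) = 0.049613.
d = 0.657266 + 0.049613 = 0.706879.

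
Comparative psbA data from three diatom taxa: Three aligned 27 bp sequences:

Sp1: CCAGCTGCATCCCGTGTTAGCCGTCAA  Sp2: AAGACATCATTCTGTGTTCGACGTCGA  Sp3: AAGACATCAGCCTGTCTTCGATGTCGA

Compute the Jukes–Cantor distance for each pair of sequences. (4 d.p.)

d(Sp1,Sp2) = 0.5876, d(Sp1,Sp3) = 0.7704, d(Sp2,Sp3) = 0.1650

Sp1–Sp2: 11/27 sites differ → p ≈ 0.407407, d = −0.75 ln(1 − 0.543209) = 0.587647 ≈ 0.5876.
Sp1–Sp3: 13/27 sites differ → p ≈ 0.481481, d = −0.75 ln(1 − 0.641975) = 0.770364 ≈ 0.7704.
Sp2–Sp3: 4/27 sites differ → p ≈ 0.148148, d = −0.75 ln(1 − 0.197531) = 0.165047 ≈ 0.1650.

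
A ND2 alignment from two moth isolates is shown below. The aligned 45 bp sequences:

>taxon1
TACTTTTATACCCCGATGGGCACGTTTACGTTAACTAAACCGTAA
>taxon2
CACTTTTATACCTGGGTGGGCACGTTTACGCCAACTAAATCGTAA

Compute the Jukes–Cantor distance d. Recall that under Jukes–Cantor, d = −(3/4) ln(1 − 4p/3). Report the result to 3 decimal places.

The sequences differ at 7 of 45 sites (1, 13, 14, 16, 31, 32, 40), so p = 7/45 ≈ 0.155556.
d = −(3/4) ln(1 − 4p/3) = −0.75 ln(1 − 0.207408) = −0.75 ln(0.792592)
  = −0.75 × (-0.232447) = 0.174335 substitutions/site.

0.174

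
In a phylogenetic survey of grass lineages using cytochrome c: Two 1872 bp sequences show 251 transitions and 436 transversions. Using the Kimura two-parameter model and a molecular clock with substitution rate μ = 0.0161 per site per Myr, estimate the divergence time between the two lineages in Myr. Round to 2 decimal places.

P = 251/1872 ≈ 0.134081 and Q = 436/1872 ≈ 0.232906.
Under the Kimura two-parameter model, d = −½ ln(1 − 2P − Q) − ¼ ln(1 − 2Q).
1 − 2P − Q = 0.498932, giving −½ ln(0.498932) = 0.347643.
1 − 2Q = 0.534188, giving −¼ ln(0.534188) = 0.156752.
d = 0.347643 + 0.156752 = 0.504395.
Under a molecular clock d = 2μt, so t = d/(2μ) = 0.504395 / (2 × 0.0161) = 15.66 Myr.

15.66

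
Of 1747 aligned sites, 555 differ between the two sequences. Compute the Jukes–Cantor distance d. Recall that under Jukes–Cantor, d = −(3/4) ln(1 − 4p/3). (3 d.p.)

0.413

p = 555/1747 ≈ 0.317687.
d = −(3/4) ln(1 − 4p/3) = −0.75 ln(1 − 0.423583) = −0.75 ln(0.576417)
  = −0.75 × (-0.550924) = 0.413193 substitutions/site.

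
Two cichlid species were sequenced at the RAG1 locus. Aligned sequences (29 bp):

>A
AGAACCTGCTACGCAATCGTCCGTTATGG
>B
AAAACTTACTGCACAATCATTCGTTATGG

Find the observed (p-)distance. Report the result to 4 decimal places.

0.2414

The sequences differ at 7 of 29 positions (sites 2, 6, 8, 11, 13, 19, 21).
p = 7/29 = 0.241379… ≈ 0.2414 (to 4 d.p.).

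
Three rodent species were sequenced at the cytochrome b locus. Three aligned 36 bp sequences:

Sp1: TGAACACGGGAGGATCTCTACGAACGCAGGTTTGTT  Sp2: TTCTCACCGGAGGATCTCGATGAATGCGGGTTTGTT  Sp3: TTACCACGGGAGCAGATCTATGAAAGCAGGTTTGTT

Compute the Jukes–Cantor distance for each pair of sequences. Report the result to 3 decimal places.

Sp1–Sp2: 8/36 sites differ → p ≈ 0.222222, d = −0.75 ln(1 − 0.296296) = 0.263548 ≈ 0.264.
Sp1–Sp3: 7/36 sites differ → p ≈ 0.194444, d = −0.75 ln(1 − 0.259259) = 0.225078 ≈ 0.225.
Sp2–Sp3: 9/36 sites differ → p = 0.25, d = −0.75 ln(1 − 0.333333) = 0.304098 ≈ 0.304.

d(Sp1,Sp2) = 0.264, d(Sp1,Sp3) = 0.225, d(Sp2,Sp3) = 0.304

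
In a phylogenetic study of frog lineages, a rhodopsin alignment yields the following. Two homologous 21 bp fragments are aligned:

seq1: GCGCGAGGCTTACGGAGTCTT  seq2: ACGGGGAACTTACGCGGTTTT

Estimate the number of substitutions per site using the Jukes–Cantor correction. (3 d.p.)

The sequences differ at 8 of 21 sites (1, 4, 6, 7, 8, 15, 16, 19), so p = 8/21 ≈ 0.380952.
d = −(3/4) ln(1 − 4p/3) = −0.75 ln(1 − 0.507936) = −0.75 ln(0.492064)
  = −0.75 × (-0.709146) = 0.531860 substitutions/site.

0.532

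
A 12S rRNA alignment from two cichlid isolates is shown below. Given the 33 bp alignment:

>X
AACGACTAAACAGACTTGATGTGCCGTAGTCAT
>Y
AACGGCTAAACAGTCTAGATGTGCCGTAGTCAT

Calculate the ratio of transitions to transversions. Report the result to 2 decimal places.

Transitions are A↔G and C↔T; transversions are all other mismatches.
Transitions: 1. Transversions: 2.
R = 1/2 = 0.50.

0.50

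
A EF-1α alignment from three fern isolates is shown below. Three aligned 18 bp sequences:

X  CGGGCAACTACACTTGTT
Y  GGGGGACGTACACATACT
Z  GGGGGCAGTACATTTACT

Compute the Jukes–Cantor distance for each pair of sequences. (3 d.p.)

d(X,Y) = 0.548, d(X,Z) = 0.548, d(Y,Z) = 0.264

X–Y: 7/18 sites differ → p ≈ 0.388889, d = −0.75 ln(1 − 0.518519) = 0.548166 ≈ 0.548.
X–Z: 7/18 sites differ → p ≈ 0.388889, d = −0.75 ln(1 − 0.518519) = 0.548166 ≈ 0.548.
Y–Z: 4/18 sites differ → p ≈ 0.222222, d = −0.75 ln(1 − 0.296296) = 0.263548 ≈ 0.264.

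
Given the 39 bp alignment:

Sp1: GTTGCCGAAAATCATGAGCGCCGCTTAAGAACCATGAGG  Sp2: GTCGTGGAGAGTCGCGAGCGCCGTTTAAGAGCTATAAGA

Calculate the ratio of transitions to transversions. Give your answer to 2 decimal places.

Transitions are A↔G and C↔T; transversions are all other mismatches.
Transitions: 11. Transversions: 1.
R = 11/1 = 11.00.

11.00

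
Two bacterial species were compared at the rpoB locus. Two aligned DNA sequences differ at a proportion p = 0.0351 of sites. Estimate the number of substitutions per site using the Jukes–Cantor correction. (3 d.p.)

0.036

d = −(3/4) ln(1 − 4p/3) = −0.75 ln(1 − 0.0468) = −0.75 ln(0.9532)
  = −0.75 × (-0.047931) = 0.035948 substitutions/site.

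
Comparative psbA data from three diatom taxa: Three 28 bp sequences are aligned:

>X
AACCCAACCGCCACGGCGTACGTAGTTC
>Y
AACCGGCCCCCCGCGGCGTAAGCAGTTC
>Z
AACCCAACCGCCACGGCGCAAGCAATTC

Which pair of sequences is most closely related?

X and Z

X–Y: 7/28 differ, p = 0.250, d = 0.304.
X–Z: 4/28 differ, p = 0.143, d = 0.158.
Y–Z: 7/28 differ, p = 0.250, d = 0.304.
The smallest distance is between X and Z.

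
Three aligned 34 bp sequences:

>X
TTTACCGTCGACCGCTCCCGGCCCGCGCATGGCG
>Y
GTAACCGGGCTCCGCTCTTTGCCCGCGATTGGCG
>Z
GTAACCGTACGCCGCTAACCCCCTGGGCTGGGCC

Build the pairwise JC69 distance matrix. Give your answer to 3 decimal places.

X–Y: 11/34 sites differ → p ≈ 0.323529, d = −0.75 ln(1 − 0.431372) = 0.423397 ≈ 0.423.
X–Z: 14/34 sites differ → p ≈ 0.411765, d = −0.75 ln(1 − 0.54902) = 0.597249 ≈ 0.597.
Y–Z: 13/34 sites differ → p ≈ 0.382353, d = −0.75 ln(1 − 0.509804) = 0.534712 ≈ 0.535.

d(X,Y) = 0.423, d(X,Z) = 0.597, d(Y,Z) = 0.535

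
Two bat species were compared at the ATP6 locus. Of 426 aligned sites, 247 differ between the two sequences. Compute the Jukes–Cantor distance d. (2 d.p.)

1.11

p = 247/426 ≈ 0.579812.
d = −(3/4) ln(1 − 4p/3) = −0.75 ln(1 − 0.773083) = −0.75 ln(0.226917)
  = −0.75 × (-1.483171) = 1.112378 substitutions/site.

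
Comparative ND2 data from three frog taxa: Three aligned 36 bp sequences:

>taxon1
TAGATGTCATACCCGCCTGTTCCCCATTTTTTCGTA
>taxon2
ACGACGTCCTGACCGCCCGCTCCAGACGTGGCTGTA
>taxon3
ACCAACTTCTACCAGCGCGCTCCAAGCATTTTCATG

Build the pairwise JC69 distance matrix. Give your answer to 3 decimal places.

d(taxon1,taxon2) = 0.673, d(taxon1,taxon3) = 0.824, d(taxon2,taxon3) = 0.745

taxon1–taxon2: 16/36 sites differ → p ≈ 0.444444, d = −0.75 ln(1 − 0.592592) = 0.673455 ≈ 0.673.
taxon1–taxon3: 18/36 sites differ → p = 0.5, d = −0.75 ln(1 − 0.666667) = 0.823960 ≈ 0.824.
taxon2–taxon3: 17/36 sites differ → p ≈ 0.472222, d = −0.75 ln(1 − 0.629629) = 0.744938 ≈ 0.745.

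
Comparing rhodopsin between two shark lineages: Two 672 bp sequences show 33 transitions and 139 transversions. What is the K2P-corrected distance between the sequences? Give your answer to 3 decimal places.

P = 33/672 ≈ 0.049107 and Q = 139/672 ≈ 0.206845.
Under the Kimura two-parameter model, d = −½ ln(1 − 2P − Q) − ¼ ln(1 − 2Q).
1 − 2P − Q = 0.694941, giving −½ ln(0.694941) = 0.181964.
1 − 2Q = 0.58631, giving −¼ ln(0.58631) = 0.133477.
d = 0.181964 + 0.133477 = 0.315441.

0.315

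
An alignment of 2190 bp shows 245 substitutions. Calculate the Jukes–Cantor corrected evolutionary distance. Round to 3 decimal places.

0.121

p = 245/2190 ≈ 0.111872.
d = −(3/4) ln(1 − 4p/3) = −0.75 ln(1 − 0.149163) = −0.75 ln(0.850837)
  = −0.75 × (-0.161535) = 0.121151 substitutions/site.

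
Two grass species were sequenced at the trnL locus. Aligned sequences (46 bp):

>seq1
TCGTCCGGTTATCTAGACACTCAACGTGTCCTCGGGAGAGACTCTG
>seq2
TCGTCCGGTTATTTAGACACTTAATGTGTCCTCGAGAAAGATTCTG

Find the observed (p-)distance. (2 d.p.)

The sequences differ at 6 of 46 positions (sites 13, 22, 25, 35, 38, 42).
p = 6/46 = 0.130434… ≈ 0.13 (to 2 d.p.).

0.13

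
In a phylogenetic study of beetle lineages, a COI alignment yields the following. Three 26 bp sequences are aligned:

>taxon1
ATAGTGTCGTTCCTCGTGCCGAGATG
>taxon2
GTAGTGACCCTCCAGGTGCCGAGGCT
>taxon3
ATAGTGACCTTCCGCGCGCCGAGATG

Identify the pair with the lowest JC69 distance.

taxon1 and taxon3

taxon1–taxon2: 9/26 differ, p = 0.346, d = 0.464.
taxon1–taxon3: 4/26 differ, p = 0.154, d = 0.172.
taxon2–taxon3: 8/26 differ, p = 0.308, d = 0.396.
The smallest distance is between taxon1 and taxon3.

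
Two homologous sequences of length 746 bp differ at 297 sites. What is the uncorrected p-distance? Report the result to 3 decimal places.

0.398

p = 297/746 = 0.398123… ≈ 0.398 (to 3 d.p.).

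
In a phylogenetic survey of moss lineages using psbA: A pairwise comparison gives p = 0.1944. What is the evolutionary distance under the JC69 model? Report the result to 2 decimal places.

d = −(3/4) ln(1 − 4p/3) = −0.75 ln(1 − 0.2592) = −0.75 ln(0.7408)
  = −0.75 × (-0.300025) = 0.225019 substitutions/site.

0.23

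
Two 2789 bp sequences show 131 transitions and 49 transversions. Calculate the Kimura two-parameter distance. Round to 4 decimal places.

0.0681

P = 131/2789 ≈ 0.04697 and Q = 49/2789 ≈ 0.017569.
Under the Kimura two-parameter model, d = −½ ln(1 − 2P − Q) − ¼ ln(1 − 2Q).
1 − 2P − Q = 0.888491, giving −½ ln(0.888491) = 0.059115.
1 − 2Q = 0.964862, giving −¼ ln(0.964862) = 0.008943.
d = 0.059115 + 0.008943 = 0.068058.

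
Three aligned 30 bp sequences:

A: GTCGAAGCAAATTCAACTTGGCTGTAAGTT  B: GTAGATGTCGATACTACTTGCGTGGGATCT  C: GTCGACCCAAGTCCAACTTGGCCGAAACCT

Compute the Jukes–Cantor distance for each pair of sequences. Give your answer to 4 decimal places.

A–B: 13/30 sites differ → p ≈ 0.433333, d = −0.75 ln(1 − 0.577777) = 0.646666 ≈ 0.6467.
A–C: 8/30 sites differ → p ≈ 0.266667, d = −0.75 ln(1 − 0.355556) = 0.329526 ≈ 0.3295.
B–C: 15/30 sites differ → p = 0.5, d = −0.75 ln(1 − 0.666667) = 0.823960 ≈ 0.8240.

d(A,B) = 0.6467, d(A,C) = 0.3295, d(B,C) = 0.8240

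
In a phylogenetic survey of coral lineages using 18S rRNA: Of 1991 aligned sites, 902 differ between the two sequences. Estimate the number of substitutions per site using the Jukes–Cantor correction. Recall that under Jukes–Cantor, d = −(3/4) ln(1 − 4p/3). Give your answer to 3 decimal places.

0.695

p = 902/1991 ≈ 0.453039.
d = −(3/4) ln(1 − 4p/3) = −0.75 ln(1 − 0.604052) = −0.75 ln(0.395948)
  = −0.75 × (-0.926472) = 0.694854 substitutions/site.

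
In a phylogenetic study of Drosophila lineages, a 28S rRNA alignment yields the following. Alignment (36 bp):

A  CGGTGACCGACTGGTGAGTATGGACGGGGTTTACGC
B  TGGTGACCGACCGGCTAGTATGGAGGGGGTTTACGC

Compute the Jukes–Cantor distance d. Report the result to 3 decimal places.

0.154

The sequences differ at 5 of 36 sites (1, 12, 15, 16, 25), so p = 5/36 ≈ 0.138889.
d = −(3/4) ln(1 − 4p/3) = −0.75 ln(1 − 0.185185) = −0.75 ln(0.814815)
  = −0.75 × (-0.204794) = 0.153596 substitutions/site.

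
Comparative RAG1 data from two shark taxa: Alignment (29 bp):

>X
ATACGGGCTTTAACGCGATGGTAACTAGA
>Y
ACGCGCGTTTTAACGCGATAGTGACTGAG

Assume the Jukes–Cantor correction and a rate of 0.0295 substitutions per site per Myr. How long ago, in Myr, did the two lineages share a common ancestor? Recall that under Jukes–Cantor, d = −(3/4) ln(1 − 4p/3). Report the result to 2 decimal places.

The sequences differ at 9 of 29 sites (2, 3, 6, 8, 20, 23, 27, 28, 29), so p = 9/29 ≈ 0.310345.
d = −(3/4) ln(1 − 4p/3) = −0.75 ln(1 − 0.413793) = −0.75 ln(0.586207)
  = −0.75 × (-0.534082) = 0.400562 substitutions/site.
Under a molecular clock d = 2μt, so t = d/(2μ) = 0.400562 / (2 × 0.0295) = 6.79 Myr.

6.79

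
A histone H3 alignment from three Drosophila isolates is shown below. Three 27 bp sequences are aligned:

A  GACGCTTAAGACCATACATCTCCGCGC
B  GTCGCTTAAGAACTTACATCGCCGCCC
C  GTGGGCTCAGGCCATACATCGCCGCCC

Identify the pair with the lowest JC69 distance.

A–B: 5/27 differ, p = 0.185, d = 0.213.
A–C: 8/27 differ, p = 0.296, d = 0.377.
B–C: 7/27 differ, p = 0.259, d = 0.318.
The smallest distance is between A and B.

A and B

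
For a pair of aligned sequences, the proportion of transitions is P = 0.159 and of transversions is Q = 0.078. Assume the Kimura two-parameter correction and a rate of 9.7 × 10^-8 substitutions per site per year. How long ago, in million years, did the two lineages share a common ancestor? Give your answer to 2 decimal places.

1.52

Under the Kimura two-parameter model, d = −½ ln(1 − 2P − Q) − ¼ ln(1 − 2Q).
1 − 2P − Q = 0.604, giving −½ ln(0.604) = 0.252091.
1 − 2Q = 0.844, giving −¼ ln(0.844) = 0.042401.
d = 0.252091 + 0.042401 = 0.294492.
Under a molecular clock d = 2μt, so t = d/(2μ) = 0.294492 / (2 × 9.7 × 10^-8) = 1.52 million years.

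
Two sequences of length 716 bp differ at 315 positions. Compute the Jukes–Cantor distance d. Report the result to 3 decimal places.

p = 315/716 ≈ 0.439944.
d = −(3/4) ln(1 − 4p/3) = −0.75 ln(1 − 0.586592) = −0.75 ln(0.413408)
  = −0.75 × (-0.883320) = 0.662490 substitutions/site.

0.662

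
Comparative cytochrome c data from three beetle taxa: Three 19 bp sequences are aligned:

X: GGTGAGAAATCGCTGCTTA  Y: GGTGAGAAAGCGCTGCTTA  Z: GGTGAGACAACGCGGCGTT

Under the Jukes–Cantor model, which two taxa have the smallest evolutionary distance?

X–Y: 1/19 differ, p = 0.053, d = 0.055.
X–Z: 5/19 differ, p = 0.263, d = 0.324.
Y–Z: 5/19 differ, p = 0.263, d = 0.324.
The smallest distance is between X and Y.

X and Y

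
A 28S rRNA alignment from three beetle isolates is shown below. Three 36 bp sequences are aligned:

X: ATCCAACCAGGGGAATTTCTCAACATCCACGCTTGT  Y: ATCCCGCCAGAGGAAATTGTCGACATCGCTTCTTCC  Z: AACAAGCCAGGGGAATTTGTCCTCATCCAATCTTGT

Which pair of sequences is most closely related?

X–Y: 12/36 differ, p = 0.333, d = 0.441.
X–Z: 8/36 differ, p = 0.222, d = 0.264.
Y–Z: 12/36 differ, p = 0.333, d = 0.441.
The smallest distance is between X and Z.

X and Z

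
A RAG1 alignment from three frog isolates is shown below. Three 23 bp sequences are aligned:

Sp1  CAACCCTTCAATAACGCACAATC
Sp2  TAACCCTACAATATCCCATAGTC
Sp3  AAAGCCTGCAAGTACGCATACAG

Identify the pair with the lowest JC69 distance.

Sp1–Sp2: 6/23 differ, p = 0.261, d = 0.321.
Sp1–Sp3: 9/23 differ, p = 0.391, d = 0.553.
Sp2–Sp3: 10/23 differ, p = 0.435, d = 0.650.
The smallest distance is between Sp1 and Sp2.

Sp1 and Sp2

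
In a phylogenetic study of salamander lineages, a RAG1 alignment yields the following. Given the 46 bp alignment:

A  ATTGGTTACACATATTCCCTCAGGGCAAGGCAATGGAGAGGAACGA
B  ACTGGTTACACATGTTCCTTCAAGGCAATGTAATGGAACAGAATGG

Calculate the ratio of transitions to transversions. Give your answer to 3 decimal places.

Transitions are A↔G and C↔T; transversions are all other mismatches.
Transitions: 9. Transversions: 2.
R = 9/2 = 4.500.

4.500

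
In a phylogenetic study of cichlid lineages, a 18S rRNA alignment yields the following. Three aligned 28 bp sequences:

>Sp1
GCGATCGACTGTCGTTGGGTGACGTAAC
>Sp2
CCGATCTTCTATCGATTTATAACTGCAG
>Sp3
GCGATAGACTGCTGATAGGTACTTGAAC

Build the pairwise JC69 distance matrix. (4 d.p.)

Sp1–Sp2: 13/28 sites differ → p ≈ 0.464286, d = −0.75 ln(1 − 0.619048) = 0.723811 ≈ 0.7238.
Sp1–Sp3: 10/28 sites differ → p ≈ 0.357143, d = −0.75 ln(1 − 0.476191) = 0.484971 ≈ 0.4850.
Sp2–Sp3: 14/28 sites differ → p = 0.5, d = −0.75 ln(1 − 0.666667) = 0.823960 ≈ 0.8240.

d(Sp1,Sp2) = 0.7238, d(Sp1,Sp3) = 0.4850, d(Sp2,Sp3) = 0.8240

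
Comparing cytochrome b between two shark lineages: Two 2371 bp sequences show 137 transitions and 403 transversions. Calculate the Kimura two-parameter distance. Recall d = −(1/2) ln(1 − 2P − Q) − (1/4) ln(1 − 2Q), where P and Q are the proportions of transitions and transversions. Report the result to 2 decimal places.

0.27

P = 137/2371 ≈ 0.057782 and Q = 403/2371 ≈ 0.16997.
Under the Kimura two-parameter model, d = −½ ln(1 − 2P − Q) − ¼ ln(1 − 2Q).
1 − 2P − Q = 0.714466, giving −½ ln(0.714466) = 0.168110.
1 − 2Q = 0.66006, giving −¼ ln(0.66006) = 0.103856.
d = 0.168110 + 0.103856 = 0.271966.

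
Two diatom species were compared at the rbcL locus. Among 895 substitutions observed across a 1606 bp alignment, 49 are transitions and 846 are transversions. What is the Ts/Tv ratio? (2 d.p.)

0.06

R = 49/846 = 0.057919… ≈ 0.06 (to 2 d.p.).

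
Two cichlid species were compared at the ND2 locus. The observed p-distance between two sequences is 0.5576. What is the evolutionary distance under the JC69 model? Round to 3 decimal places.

1.020

d = −(3/4) ln(1 − 4p/3) = −0.75 ln(1 − 0.743467) = −0.75 ln(0.256533)
  = −0.75 × (-1.360498) = 1.020374 substitutions/site.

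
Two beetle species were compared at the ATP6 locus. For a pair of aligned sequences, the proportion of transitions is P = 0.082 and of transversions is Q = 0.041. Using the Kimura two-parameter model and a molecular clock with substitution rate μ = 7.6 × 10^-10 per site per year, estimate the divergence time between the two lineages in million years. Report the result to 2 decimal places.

89.54

Under the Kimura two-parameter model, d = −½ ln(1 − 2P − Q) − ¼ ln(1 − 2Q).
1 − 2P − Q = 0.795, giving −½ ln(0.795) = 0.114707.
1 − 2Q = 0.918, giving −¼ ln(0.918) = 0.021389.
d = 0.114707 + 0.021389 = 0.136096.
Under a molecular clock d = 2μt, so t = d/(2μ) = 0.136096 / (2 × 7.6 × 10^-10) = 89.54 million years.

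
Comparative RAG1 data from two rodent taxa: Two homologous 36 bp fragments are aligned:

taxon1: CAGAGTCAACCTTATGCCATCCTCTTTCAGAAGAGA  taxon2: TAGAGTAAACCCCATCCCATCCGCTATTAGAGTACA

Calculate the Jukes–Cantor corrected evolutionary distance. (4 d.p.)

0.3924

The sequences differ at 11 of 36 sites, so p = 11/36 ≈ 0.305556.
d = −(3/4) ln(1 − 4p/3) = −0.75 ln(1 − 0.407408) = −0.75 ln(0.592592)
  = −0.75 × (-0.523249) = 0.392437 substitutions/site.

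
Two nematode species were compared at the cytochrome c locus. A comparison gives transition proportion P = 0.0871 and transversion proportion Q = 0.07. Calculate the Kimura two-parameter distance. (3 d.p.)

0.178

Under the Kimura two-parameter model, d = −½ ln(1 − 2P − Q) − ¼ ln(1 − 2Q).
1 − 2P − Q = 0.7558, giving −½ ln(0.7558) = 0.139989.
1 − 2Q = 0.86, giving −¼ ln(0.86) = 0.037706.
d = 0.139989 + 0.037706 = 0.177695.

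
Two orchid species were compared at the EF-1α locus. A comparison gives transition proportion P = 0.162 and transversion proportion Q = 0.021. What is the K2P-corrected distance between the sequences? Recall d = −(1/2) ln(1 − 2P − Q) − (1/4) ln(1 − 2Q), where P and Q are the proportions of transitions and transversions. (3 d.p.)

0.222

Under the Kimura two-parameter model, d = −½ ln(1 − 2P − Q) − ¼ ln(1 − 2Q).
1 − 2P − Q = 0.655, giving −½ ln(0.655) = 0.211560.
1 − 2Q = 0.958, giving −¼ ln(0.958) = 0.010727.
d = 0.211560 + 0.010727 = 0.222287.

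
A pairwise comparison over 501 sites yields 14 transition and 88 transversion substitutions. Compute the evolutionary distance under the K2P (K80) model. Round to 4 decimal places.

0.2399

P = 14/501 ≈ 0.027944 and Q = 88/501 ≈ 0.175649.
Under the Kimura two-parameter model, d = −½ ln(1 − 2P − Q) − ¼ ln(1 − 2Q).
1 − 2P − Q = 0.768463, giving −½ ln(0.768463) = 0.131681.
1 − 2Q = 0.648702, giving −¼ ln(0.648702) = 0.108195.
d = 0.131681 + 0.108195 = 0.239876.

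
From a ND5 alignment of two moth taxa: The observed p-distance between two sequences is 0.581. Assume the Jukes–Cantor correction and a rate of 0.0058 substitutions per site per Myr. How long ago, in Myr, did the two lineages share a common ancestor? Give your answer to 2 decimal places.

d = −(3/4) ln(1 − 4p/3) = −0.75 ln(1 − 0.774667) = −0.75 ln(0.225333)
  = −0.75 × (-1.490176) = 1.117632 substitutions/site.
Under a molecular clock d = 2μt, so t = d/(2μ) = 1.117632 / (2 × 0.0058) = 96.35 Myr.

96.35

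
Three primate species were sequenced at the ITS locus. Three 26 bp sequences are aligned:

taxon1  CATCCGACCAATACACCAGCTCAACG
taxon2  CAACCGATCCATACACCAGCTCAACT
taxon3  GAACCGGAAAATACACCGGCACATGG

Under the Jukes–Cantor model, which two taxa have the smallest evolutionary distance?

taxon1–taxon2: 4/26 differ, p = 0.154, d = 0.172.
taxon1–taxon3: 9/26 differ, p = 0.346, d = 0.464.
taxon2–taxon3: 10/26 differ, p = 0.385, d = 0.539.
The smallest distance is between taxon1 and taxon2.

taxon1 and taxon2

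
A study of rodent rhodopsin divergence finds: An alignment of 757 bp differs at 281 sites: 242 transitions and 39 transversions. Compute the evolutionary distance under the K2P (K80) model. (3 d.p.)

P = 242/757 ≈ 0.319683 and Q = 39/757 ≈ 0.051519.
Under the Kimura two-parameter model, d = −½ ln(1 − 2P − Q) − ¼ ln(1 − 2Q).
1 − 2P − Q = 0.309115, giving −½ ln(0.309115) = 0.587021.
1 − 2Q = 0.896962, giving −¼ ln(0.896962) = 0.027185.
d = 0.587021 + 0.027185 = 0.614206.

0.614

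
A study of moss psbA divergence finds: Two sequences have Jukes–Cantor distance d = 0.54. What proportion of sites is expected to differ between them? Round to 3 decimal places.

0.385

p = (3/4)(1 − e^(−4d/3)) = 0.75 × (1 − e^(-0.72)) = 0.75 × (1 − 0.486752) = 0.384936.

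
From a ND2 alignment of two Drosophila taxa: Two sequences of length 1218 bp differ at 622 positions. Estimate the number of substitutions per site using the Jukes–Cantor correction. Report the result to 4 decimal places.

0.8567

p = 622/1218 ≈ 0.510673.
d = −(3/4) ln(1 − 4p/3) = −0.75 ln(1 − 0.680897) = −0.75 ln(0.319103)
  = −0.75 × (-1.142241) = 0.856681 substitutions/site.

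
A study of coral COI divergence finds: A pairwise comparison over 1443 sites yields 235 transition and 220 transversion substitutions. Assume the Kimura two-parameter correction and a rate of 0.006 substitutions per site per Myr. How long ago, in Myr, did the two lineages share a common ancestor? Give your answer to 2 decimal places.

34.68

P = 235/1443 ≈ 0.162855 and Q = 220/1443 ≈ 0.15246.
Under the Kimura two-parameter model, d = −½ ln(1 − 2P − Q) − ¼ ln(1 − 2Q).
1 − 2P − Q = 0.52183, giving −½ ln(0.52183) = 0.325207.
1 − 2Q = 0.69508, giving −¼ ln(0.69508) = 0.090932.
d = 0.325207 + 0.090932 = 0.416139.
Under a molecular clock d = 2μt, so t = d/(2μ) = 0.416139 / (2 × 0.006) = 34.68 Myr.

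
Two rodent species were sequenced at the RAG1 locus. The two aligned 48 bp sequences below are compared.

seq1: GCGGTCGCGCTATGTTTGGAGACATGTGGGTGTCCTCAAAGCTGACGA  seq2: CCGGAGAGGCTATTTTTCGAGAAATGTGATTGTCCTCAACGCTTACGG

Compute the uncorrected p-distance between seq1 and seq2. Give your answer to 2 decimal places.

The sequences differ at 13 of 48 positions.
p = 13/48 = 0.270833… ≈ 0.27 (to 2 d.p.).

0.27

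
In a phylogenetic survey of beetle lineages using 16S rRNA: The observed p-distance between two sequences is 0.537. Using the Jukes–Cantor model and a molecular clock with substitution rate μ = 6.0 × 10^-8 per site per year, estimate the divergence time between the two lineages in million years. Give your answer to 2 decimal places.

7.87

d = −(3/4) ln(1 − 4p/3) = −0.75 ln(1 − 0.716) = −0.75 ln(0.284)
  = −0.75 × (-1.258781) = 0.944086 substitutions/site.
Under a molecular clock d = 2μt, so t = d/(2μ) = 0.944086 / (2 × 6.0 × 10^-8) = 7.87 million years.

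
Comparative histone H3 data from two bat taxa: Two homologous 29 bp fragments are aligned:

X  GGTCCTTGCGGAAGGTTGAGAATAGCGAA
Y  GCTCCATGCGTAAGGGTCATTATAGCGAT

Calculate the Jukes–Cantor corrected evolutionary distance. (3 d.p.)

0.344

The sequences differ at 8 of 29 sites (2, 6, 11, 16, 18, 20, 21, 29), so p = 8/29 ≈ 0.275862.
d = −(3/4) ln(1 − 4p/3) = −0.75 ln(1 − 0.367816) = −0.75 ln(0.632184)
  = −0.75 × (-0.458575) = 0.343931 substitutions/site.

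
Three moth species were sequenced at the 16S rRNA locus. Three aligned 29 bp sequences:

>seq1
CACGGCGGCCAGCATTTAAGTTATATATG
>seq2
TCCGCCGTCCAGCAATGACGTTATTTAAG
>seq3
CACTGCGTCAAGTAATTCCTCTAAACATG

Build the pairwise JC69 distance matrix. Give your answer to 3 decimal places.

d(seq1,seq2) = 0.401, d(seq1,seq3) = 0.529, d(seq2,seq3) = 0.774

seq1–seq2: 9/29 sites differ → p ≈ 0.310345, d = −0.75 ln(1 − 0.413793) = 0.400562 ≈ 0.401.
seq1–seq3: 11/29 sites differ → p ≈ 0.37931, d = −0.75 ln(1 − 0.505747) = 0.528531 ≈ 0.529.
seq2–seq3: 14/29 sites differ → p ≈ 0.482759, d = −0.75 ln(1 − 0.643679) = 0.773942 ≈ 0.774.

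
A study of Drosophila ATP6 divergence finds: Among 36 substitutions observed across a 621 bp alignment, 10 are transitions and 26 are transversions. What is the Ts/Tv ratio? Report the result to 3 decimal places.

R = 10/26 = 0.384615… ≈ 0.385 (to 3 d.p.).

0.385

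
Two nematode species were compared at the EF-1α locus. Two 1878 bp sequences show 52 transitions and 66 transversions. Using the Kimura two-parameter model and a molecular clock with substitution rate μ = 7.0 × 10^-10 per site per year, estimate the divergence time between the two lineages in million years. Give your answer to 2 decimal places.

46.90

P = 52/1878 ≈ 0.027689 and Q = 66/1878 ≈ 0.035144.
Under the Kimura two-parameter model, d = −½ ln(1 − 2P − Q) − ¼ ln(1 − 2Q).
1 − 2P − Q = 0.909478, giving −½ ln(0.909478) = 0.047442.
1 − 2Q = 0.929712, giving −¼ ln(0.929712) = 0.018220.
d = 0.047442 + 0.018220 = 0.065662.
Under a molecular clock d = 2μt, so t = d/(2μ) = 0.065662 / (2 × 7.0 × 10^-10) = 46.90 million years.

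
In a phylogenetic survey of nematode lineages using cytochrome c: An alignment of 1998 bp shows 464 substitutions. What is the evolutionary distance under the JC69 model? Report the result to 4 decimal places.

0.2779

p = 464/1998 ≈ 0.232232.
d = −(3/4) ln(1 − 4p/3) = −0.75 ln(1 − 0.309643) = −0.75 ln(0.690357)
  = −0.75 × (-0.370546) = 0.277910 substitutions/site.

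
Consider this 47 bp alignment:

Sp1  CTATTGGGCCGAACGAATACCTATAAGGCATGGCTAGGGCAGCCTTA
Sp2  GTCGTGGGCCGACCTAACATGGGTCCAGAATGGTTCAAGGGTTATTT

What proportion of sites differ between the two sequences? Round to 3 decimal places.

0.511

The sequences differ at 24 of 47 positions.
p = 24/47 = 0.510638… ≈ 0.511 (to 3 d.p.).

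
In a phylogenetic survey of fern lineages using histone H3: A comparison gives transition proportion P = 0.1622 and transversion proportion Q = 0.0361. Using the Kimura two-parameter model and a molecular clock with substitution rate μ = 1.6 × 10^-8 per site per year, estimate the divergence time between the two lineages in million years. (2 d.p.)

Under the Kimura two-parameter model, d = −½ ln(1 − 2P − Q) − ¼ ln(1 − 2Q).
1 − 2P − Q = 0.6395, giving −½ ln(0.6395) = 0.223534.
1 − 2Q = 0.9278, giving −¼ ln(0.9278) = 0.018735.
d = 0.223534 + 0.018735 = 0.242269.
Under a molecular clock d = 2μt, so t = d/(2μ) = 0.242269 / (2 × 1.6 × 10^-8) = 7.57 million years.

7.57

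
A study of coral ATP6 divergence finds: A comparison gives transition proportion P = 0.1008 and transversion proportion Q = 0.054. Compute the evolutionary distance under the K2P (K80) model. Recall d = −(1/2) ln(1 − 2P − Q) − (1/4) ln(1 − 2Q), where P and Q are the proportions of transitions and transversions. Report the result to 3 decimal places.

0.176

Under the Kimura two-parameter model, d = −½ ln(1 − 2P − Q) − ¼ ln(1 − 2Q).
1 − 2P − Q = 0.7444, giving −½ ln(0.7444) = 0.147588.
1 − 2Q = 0.892, giving −¼ ln(0.892) = 0.028572.
d = 0.147588 + 0.028572 = 0.176160.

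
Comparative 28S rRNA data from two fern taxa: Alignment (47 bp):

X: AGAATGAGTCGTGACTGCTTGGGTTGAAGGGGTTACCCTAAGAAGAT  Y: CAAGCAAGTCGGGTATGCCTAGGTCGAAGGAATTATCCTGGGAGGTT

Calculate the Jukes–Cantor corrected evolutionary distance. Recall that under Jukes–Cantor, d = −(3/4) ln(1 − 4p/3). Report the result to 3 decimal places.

The sequences differ at 18 of 47 sites, so p = 18/47 ≈ 0.382979.
d = −(3/4) ln(1 − 4p/3) = −0.75 ln(1 − 0.510639) = −0.75 ln(0.489361)
  = −0.75 × (-0.714655) = 0.535991 substitutions/site.

0.536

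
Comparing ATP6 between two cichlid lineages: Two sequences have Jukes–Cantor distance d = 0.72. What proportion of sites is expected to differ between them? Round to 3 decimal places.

p = (3/4)(1 − e^(−4d/3)) = 0.75 × (1 − e^(-0.96)) = 0.75 × (1 − 0.382893) = 0.462830.

0.463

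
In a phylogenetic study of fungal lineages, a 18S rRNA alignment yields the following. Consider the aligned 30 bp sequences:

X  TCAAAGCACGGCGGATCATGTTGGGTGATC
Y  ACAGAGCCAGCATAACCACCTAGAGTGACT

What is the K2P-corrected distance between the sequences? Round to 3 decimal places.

Of 30 sites, 7 differences are transitions and 8 are transversions, so P = 7/30 ≈ 0.233333 and Q = 8/30 ≈ 0.266667.
Under the Kimura two-parameter model, d = −½ ln(1 − 2P − Q) − ¼ ln(1 − 2Q).
1 − 2P − Q = 0.266667, giving −½ ln(0.266667) = 0.660877.
1 − 2Q = 0.466666, giving −¼ ln(0.466666) = 0.190535.
d = 0.660877 + 0.190535 = 0.851412.

0.851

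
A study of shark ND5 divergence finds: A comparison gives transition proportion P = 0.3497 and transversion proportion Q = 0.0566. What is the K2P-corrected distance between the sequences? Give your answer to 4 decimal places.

Under the Kimura two-parameter model, d = −½ ln(1 − 2P − Q) − ¼ ln(1 − 2Q).
1 − 2P − Q = 0.244, giving −½ ln(0.244) = 0.705294.
1 − 2Q = 0.8868, giving −¼ ln(0.8868) = 0.030034.
d = 0.705294 + 0.030034 = 0.735328.

0.7353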